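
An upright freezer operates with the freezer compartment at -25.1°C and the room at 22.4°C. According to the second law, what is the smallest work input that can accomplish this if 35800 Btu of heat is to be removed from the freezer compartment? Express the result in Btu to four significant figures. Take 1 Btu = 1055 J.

In absolute terms T_C = 248.05 K and T_H = 295.55 K, so ΔT = 47.50 K.
The reversible limit is COP_R = T_C/ΔT = 5.222, so W_min = Q_C/COP = Q_C·ΔT/T_C.
W_min = 35800 × 47.50/248.05 = 6855 Btu.

6855 Btu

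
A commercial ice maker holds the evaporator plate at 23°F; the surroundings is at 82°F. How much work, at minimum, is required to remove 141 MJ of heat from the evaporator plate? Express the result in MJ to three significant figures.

In absolute terms T_C = 268.15 K and T_H = 300.93 K, so ΔT = 32.78 K.
The reversible limit is COP_R = T_C/ΔT = 8.181, so W_min = Q_C/COP = Q_C·ΔT/T_C.
W_min = 141.0 × 32.78/268.15 = 17.24 MJ.

17.2 MJ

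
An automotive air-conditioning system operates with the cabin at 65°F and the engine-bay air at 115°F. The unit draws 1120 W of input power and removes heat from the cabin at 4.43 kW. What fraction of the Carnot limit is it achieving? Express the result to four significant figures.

Converting, Q̇_C = 4.430 kW = 4430 W, so COP_actual = Q̇_C/Ẇ = 4430/1120 = 3.955.
In absolute terms T_C = 291.48 K and T_H = 319.26 K, so ΔT = 27.78 K.
COP_Carnot = T_C/ΔT = 291.48/27.78 = 10.49.
η_II = COP_actual/COP_Carnot = 3.955/10.49 = 0.3769.

0.3769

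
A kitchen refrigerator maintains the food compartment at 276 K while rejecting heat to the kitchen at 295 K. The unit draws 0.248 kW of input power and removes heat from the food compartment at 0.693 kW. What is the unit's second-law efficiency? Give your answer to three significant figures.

0.192

COP_actual = Q̇_C/Ẇ = 0.6930/0.2480 = 2.794.
The reservoir spacing is ΔT = 295 − 276 = 19.00 K.
COP_Carnot = T_C/ΔT = 276.00/19.00 = 14.53.
η_II = COP_actual/COP_Carnot = 2.794/14.53 = 0.1924.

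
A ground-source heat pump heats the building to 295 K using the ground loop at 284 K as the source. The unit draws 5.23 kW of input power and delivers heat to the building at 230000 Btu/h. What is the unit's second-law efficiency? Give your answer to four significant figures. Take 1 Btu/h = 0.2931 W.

Converting, Q̇_H = 230000 Btu/h = 67.41 kW, so COP_actual = Q̇_H/Ẇ = 67.41/5.230 = 12.89.
The reservoir spacing is ΔT = 295 − 284 = 11.00 K.
COP_Carnot = T_H/ΔT = 295.00/11.00 = 26.82.
η_II = COP_actual/COP_Carnot = 12.89/26.82 = 0.4806.

0.4806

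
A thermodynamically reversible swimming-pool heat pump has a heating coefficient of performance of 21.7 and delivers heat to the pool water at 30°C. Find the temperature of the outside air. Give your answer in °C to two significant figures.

COP_HP = T_H/(T_H − T_C) gives T_H − T_C = T_H/COP.
With T_H = 303.15 K, T_C = 303.15 × (1 − 1/21.7) = 289.18 K.
Converting, 289.18 K = 16.03°C.

16 °C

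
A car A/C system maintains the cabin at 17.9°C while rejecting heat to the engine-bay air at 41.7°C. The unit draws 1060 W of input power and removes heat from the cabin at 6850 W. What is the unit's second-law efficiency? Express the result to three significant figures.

COP_actual = Q̇_C/Ẇ = 6850/1060 = 6.462.
In absolute terms T_C = 291.05 K and T_H = 314.85 K, so ΔT = 23.80 K.
COP_Carnot = T_C/ΔT = 291.05/23.80 = 12.23.
η_II = COP_actual/COP_Carnot = 6.462/12.23 = 0.5284.

0.528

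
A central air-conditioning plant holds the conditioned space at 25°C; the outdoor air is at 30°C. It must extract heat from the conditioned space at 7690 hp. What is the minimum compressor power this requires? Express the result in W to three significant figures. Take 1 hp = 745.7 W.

In absolute terms T_C = 298.15 K and T_H = 303.15 K, so ΔT = 5.000 K.
COP_Carnot = T_C/ΔT = 298.15/5.000 = 59.63.
Ẇ_min = Q̇/COP_Carnot = 7690/59.63 = 129.0 hp = 96170 W.

96200 W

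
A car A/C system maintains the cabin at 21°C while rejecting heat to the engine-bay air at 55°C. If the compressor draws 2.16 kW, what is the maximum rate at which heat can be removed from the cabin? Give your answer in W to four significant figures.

18690 W

In absolute terms T_C = 294.15 K and T_H = 328.15 K, so ΔT = 34.00 K.
COP_Carnot = T_C/ΔT = 294.15/34.00 = 8.651.
Q̇_max = COP_Carnot × Ẇ = 8.651 × 2.160 kW = 18.69 kW = 18690 W.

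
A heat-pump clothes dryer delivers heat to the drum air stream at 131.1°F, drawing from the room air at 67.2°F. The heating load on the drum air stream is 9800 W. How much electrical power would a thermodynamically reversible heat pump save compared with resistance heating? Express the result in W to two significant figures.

8700 W

In absolute terms T_C = 292.71 K and T_H = 328.21 K, so ΔT = 35.50 K.
COP_Carnot = T_H/ΔT = 328.21/35.50 = 9.245.
Resistance heating needs Ẇ_res = Q̇_H = 9800 W; the reversible heat pump needs only Ẇ_hp = Q̇_H/COP = 1060 W.
Saving = 9800 − 1060 = 8740 W.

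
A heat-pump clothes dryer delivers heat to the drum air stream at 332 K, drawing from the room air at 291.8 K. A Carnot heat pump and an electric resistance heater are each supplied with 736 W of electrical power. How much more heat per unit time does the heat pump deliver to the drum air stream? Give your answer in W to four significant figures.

5342 W

The reservoir spacing is ΔT = 332 − 291.8 = 40.20 K.
COP_Carnot = T_H/ΔT = 332.00/40.20 = 8.259.
The heat pump delivers Q̇_H = COP × Ẇ = 6078 W; the resistance heater delivers Ẇ = 736.0 W.
Extra = (COP − 1)·Ẇ = 5342 W.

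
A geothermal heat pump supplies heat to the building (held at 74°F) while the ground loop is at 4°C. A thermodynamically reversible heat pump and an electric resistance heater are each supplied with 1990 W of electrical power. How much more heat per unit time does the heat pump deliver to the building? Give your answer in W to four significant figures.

In absolute terms T_C = 277.15 K and T_H = 296.48 K, so ΔT = 19.33 K.
COP_Carnot = T_H/ΔT = 296.48/19.33 = 15.34.
The heat pump delivers Q̇_H = COP × Ẇ = 30520 W; the resistance heater delivers Ẇ = 1990 W.
Extra = (COP − 1)·Ẇ = 28530 W.

28530 W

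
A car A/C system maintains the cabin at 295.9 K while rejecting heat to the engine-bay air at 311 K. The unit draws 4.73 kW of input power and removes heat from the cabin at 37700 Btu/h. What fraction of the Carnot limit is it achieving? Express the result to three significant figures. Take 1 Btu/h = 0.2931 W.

0.119

Converting, Q̇_C = 37700 Btu/h = 11.05 kW, so COP_actual = Q̇_C/Ẇ = 11.05/4.730 = 2.336.
The reservoir spacing is ΔT = 311 − 295.9 = 15.10 K.
COP_Carnot = T_C/ΔT = 295.90/15.10 = 19.60.
η_II = COP_actual/COP_Carnot = 2.336/19.60 = 0.1192.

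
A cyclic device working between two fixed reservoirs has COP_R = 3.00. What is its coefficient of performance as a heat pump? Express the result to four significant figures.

4.000

The first law on one cycle gives Q_H = Q_C + W, so Q_H/W = Q_C/W + 1.
COP_HP = COP_R + 1 = 3.00 + 1 = 4.00.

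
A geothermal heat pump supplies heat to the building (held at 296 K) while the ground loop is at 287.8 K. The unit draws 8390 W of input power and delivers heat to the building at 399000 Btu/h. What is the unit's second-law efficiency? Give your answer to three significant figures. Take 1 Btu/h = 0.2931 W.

Converting, Q̇_H = 399000 Btu/h = 116900 W, so COP_actual = Q̇_H/Ẇ = 116900/8390 = 13.94.
The reservoir spacing is ΔT = 296 − 287.8 = 8.200 K.
COP_Carnot = T_H/ΔT = 296.00/8.200 = 36.10.
η_II = COP_actual/COP_Carnot = 13.94/36.10 = 0.3861.

0.386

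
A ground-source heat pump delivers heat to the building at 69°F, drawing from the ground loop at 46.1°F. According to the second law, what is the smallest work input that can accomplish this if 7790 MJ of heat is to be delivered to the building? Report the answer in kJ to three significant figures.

In absolute terms T_C = 280.98 K and T_H = 293.71 K, so ΔT = 12.72 K.
The reversible limit is COP_HP = T_H/ΔT = 23.09, so W_min = Q_H/COP = Q_H·ΔT/T_H.
W_min = 7790 × 12.72/293.71 = 337.4 MJ = 337400 kJ.

337000 kJ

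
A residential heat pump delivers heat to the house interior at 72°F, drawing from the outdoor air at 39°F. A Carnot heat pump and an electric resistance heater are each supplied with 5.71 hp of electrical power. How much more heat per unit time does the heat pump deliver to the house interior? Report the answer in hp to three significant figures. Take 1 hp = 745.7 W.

In absolute terms T_C = 277.04 K and T_H = 295.37 K, so ΔT = 18.33 K.
COP_Carnot = T_H/ΔT = 295.37/18.33 = 16.11.
The heat pump delivers Q̇_H = COP × Ẇ = 92.00 hp; the resistance heater delivers Ẇ = 5.710 hp.
Extra = (COP − 1)·Ẇ = 86.29 hp.

86.3 hp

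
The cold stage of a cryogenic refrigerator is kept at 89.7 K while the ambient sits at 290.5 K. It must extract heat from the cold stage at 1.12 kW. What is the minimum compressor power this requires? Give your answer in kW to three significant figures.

The reservoir spacing is ΔT = 290.5 − 89.7 = 200.8 K.
COP_Carnot = T_C/ΔT = 89.70/200.8 = 0.4467.
Ẇ_min = Q̇/COP_Carnot = 1.120/0.4467 = 2.507 kW.

2.51 kW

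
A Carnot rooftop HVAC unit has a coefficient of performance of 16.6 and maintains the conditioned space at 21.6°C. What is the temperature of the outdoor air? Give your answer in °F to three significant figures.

COP_R = T_C/(T_H − T_C) gives T_H − T_C = T_C/COP.
With T_C = 294.75 K, T_H = 294.75 × (1 + 1/16.6) = 312.51 K.
Converting, 312.51 K = 102.84°F.

103 °F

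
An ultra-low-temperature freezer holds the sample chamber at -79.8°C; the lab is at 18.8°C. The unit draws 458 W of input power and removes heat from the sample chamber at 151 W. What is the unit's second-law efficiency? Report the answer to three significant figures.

COP_actual = Q̇_C/Ẇ = 151.0/458.0 = 0.3297.
In absolute terms T_C = 193.35 K and T_H = 291.95 K, so ΔT = 98.60 K.
COP_Carnot = T_C/ΔT = 193.35/98.60 = 1.961.
η_II = COP_actual/COP_Carnot = 0.3297/1.961 = 0.1681.

0.168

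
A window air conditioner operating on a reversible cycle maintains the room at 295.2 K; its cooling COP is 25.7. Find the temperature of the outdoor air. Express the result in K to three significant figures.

307 K

COP_R = T_C/(T_H − T_C) gives T_H − T_C = T_C/COP.
With T_C = 295.20 K, T_H = 295.20 × (1 + 1/25.7) = 306.69 K.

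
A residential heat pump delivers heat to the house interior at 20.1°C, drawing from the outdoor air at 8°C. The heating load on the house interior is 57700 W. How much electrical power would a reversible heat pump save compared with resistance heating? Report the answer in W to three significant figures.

55300 W

In absolute terms T_C = 281.15 K and T_H = 293.25 K, so ΔT = 12.10 K.
COP_Carnot = T_H/ΔT = 293.25/12.10 = 24.24.
Resistance heating needs Ẇ_res = Q̇_H = 57700 W; the reversible heat pump needs only Ẇ_hp = Q̇_H/COP = 2381 W.
Saving = 57700 − 2381 = 55320 W.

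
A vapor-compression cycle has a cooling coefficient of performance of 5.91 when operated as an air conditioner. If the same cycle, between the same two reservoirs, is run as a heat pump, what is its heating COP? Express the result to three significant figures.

The first law on one cycle gives Q_H = Q_C + W, so Q_H/W = Q_C/W + 1.
COP_HP = COP_R + 1 = 5.91 + 1 = 6.91.

6.91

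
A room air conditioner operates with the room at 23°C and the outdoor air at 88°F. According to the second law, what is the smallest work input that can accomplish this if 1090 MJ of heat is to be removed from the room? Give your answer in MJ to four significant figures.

In absolute terms T_C = 296.15 K and T_H = 304.26 K, so ΔT = 8.111 K.
The reversible limit is COP_R = T_C/ΔT = 36.51, so W_min = Q_C/COP = Q_C·ΔT/T_C.
W_min = 1090 × 8.111/296.15 = 29.85 MJ.

29.85 MJ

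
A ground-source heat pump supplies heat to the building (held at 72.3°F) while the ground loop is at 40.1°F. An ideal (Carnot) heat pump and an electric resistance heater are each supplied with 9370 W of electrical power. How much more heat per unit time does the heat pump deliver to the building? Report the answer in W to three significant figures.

145000 W

In absolute terms T_C = 277.65 K and T_H = 295.54 K, so ΔT = 17.89 K.
COP_Carnot = T_H/ΔT = 295.54/17.89 = 16.52.
The heat pump delivers Q̇_H = COP × Ẇ = 154800 W; the resistance heater delivers Ẇ = 9370 W.
Extra = (COP − 1)·Ẇ = 145400 W.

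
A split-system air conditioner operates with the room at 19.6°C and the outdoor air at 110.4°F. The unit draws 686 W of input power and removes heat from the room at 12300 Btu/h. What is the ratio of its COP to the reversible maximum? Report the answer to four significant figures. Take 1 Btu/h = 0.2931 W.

0.4300

Converting, Q̇_C = 12300 Btu/h = 3605 W, so COP_actual = Q̇_C/Ẇ = 3605/686.0 = 5.255.
In absolute terms T_C = 292.75 K and T_H = 316.71 K, so ΔT = 23.96 K.
COP_Carnot = T_C/ΔT = 292.75/23.96 = 12.22.
η_II = COP_actual/COP_Carnot = 5.255/12.22 = 0.4300.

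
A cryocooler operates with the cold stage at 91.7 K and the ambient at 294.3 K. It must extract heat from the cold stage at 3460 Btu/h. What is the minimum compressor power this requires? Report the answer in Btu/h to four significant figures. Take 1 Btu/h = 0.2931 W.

The reservoir spacing is ΔT = 294.3 − 91.7 = 202.6 K.
COP_Carnot = T_C/ΔT = 91.70/202.6 = 0.4526.
Ẇ_min = Q̇/COP_Carnot = 3460/0.4526 = 7644 Btu/h.

7644 Btu/h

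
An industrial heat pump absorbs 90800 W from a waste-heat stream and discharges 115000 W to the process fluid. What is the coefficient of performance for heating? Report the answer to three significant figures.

4.75

The first law gives Q̇_H = Q̇_C + Ẇ, so the three rates are Q̇_C = 90800, Q̇_H = 115000, Ẇ = 24200 W.
COP_HP = Q̇_H/Ẇ = 115000/24200 = 4.752.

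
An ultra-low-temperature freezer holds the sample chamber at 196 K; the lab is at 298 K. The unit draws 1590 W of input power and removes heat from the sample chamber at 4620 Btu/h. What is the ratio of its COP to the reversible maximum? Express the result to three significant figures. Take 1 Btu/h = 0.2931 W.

0.443

Converting, Q̇_C = 4620 Btu/h = 1354 W, so COP_actual = Q̇_C/Ẇ = 1354/1590 = 0.8516.
The reservoir spacing is ΔT = 298 − 196 = 102.0 K.
COP_Carnot = T_C/ΔT = 196.00/102.0 = 1.922.
η_II = COP_actual/COP_Carnot = 0.8516/1.922 = 0.4432.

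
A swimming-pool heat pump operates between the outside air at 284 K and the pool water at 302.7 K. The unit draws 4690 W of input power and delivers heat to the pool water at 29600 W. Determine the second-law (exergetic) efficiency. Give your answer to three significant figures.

COP_actual = Q̇_H/Ẇ = 29600/4690 = 6.311.
The reservoir spacing is ΔT = 302.7 − 284 = 18.70 K.
COP_Carnot = T_H/ΔT = 302.70/18.70 = 16.19.
η_II = COP_actual/COP_Carnot = 6.311/16.19 = 0.3899.

0.390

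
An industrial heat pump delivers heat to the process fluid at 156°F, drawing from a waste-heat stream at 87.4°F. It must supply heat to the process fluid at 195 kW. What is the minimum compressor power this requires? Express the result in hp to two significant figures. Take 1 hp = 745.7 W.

29 hp

In absolute terms T_C = 303.93 K and T_H = 342.04 K, so ΔT = 38.11 K.
COP_Carnot = T_H/ΔT = 342.04/38.11 = 8.975.
Ẇ_min = Q̇/COP_Carnot = 195.0/8.975 = 21.73 kW = 29.14 hp.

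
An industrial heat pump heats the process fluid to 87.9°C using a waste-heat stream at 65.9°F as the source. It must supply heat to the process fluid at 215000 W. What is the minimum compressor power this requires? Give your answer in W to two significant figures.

In absolute terms T_C = 291.98 K and T_H = 361.05 K, so ΔT = 69.07 K.
COP_Carnot = T_H/ΔT = 361.05/69.07 = 5.228.
Ẇ_min = Q̇/COP_Carnot = 215000/5.228 = 41130 W.

41000 W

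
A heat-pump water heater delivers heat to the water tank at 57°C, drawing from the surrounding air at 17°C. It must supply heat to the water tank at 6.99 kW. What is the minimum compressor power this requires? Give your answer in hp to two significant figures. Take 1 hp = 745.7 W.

1.1 hp

In absolute terms T_C = 290.15 K and T_H = 330.15 K, so ΔT = 40.00 K.
COP_Carnot = T_H/ΔT = 330.15/40.00 = 8.254.
Ẇ_min = Q̇/COP_Carnot = 6.990/8.254 = 0.8469 kW = 1.136 hp.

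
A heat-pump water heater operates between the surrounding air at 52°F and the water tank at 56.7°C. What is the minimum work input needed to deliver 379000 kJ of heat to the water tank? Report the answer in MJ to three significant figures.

52.4 MJ

In absolute terms T_C = 284.26 K and T_H = 329.85 K, so ΔT = 45.59 K.
The reversible limit is COP_HP = T_H/ΔT = 7.235, so W_min = Q_H/COP = Q_H·ΔT/T_H.
W_min = 379000 × 45.59/329.85 = 52380 kJ = 52.38 MJ.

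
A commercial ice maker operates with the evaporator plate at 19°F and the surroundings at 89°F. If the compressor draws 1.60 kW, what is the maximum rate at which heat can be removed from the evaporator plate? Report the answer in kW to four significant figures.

In absolute terms T_C = 265.93 K and T_H = 304.82 K, so ΔT = 38.89 K.
COP_Carnot = T_C/ΔT = 265.93/38.89 = 6.838.
Q̇_max = COP_Carnot × Ẇ = 6.838 × 1.600 kW = 10.94 kW.

10.94 kW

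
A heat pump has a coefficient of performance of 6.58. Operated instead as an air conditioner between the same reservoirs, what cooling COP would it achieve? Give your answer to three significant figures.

5.58

Since Q_H = Q_C + W for any cycle, COP_R = Q_C/W = Q_H/W − 1.
COP_R = 6.58 − 1 = 5.58.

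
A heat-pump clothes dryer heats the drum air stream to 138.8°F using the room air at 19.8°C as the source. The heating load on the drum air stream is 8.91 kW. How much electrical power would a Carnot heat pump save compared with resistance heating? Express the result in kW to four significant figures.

In absolute terms T_C = 292.95 K and T_H = 332.48 K, so ΔT = 39.53 K.
COP_Carnot = T_H/ΔT = 332.48/39.53 = 8.410.
Resistance heating needs Ẇ_res = Q̇_H = 8.910 kW; the reversible heat pump needs only Ẇ_hp = Q̇_H/COP = 1.059 kW.
Saving = 8.910 − 1.059 = 7.851 kW.

7.851 kW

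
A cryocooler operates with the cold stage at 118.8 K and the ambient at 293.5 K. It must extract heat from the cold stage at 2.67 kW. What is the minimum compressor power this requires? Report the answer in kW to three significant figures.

The reservoir spacing is ΔT = 293.5 − 118.8 = 174.7 K.
COP_Carnot = T_C/ΔT = 118.80/174.7 = 0.6800.
Ẇ_min = Q̇/COP_Carnot = 2.670/0.6800 = 3.926 kW.

3.93 kW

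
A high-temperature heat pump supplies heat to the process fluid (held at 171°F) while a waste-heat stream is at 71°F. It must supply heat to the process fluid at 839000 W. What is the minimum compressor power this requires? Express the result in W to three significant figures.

In absolute terms T_C = 294.82 K and T_H = 350.37 K, so ΔT = 55.56 K.
COP_Carnot = T_H/ΔT = 350.37/55.56 = 6.307.
Ẇ_min = Q̇/COP_Carnot = 839000/6.307 = 133000 W.

133000 W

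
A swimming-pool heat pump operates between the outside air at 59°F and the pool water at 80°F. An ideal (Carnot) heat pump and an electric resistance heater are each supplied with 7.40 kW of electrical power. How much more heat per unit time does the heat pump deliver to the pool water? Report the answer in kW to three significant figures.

183 kW

In absolute terms T_C = 288.15 K and T_H = 299.82 K, so ΔT = 11.67 K.
COP_Carnot = T_H/ΔT = 299.82/11.67 = 25.70.
The heat pump delivers Q̇_H = COP × Ẇ = 190.2 kW; the resistance heater delivers Ẇ = 7.400 kW.
Extra = (COP − 1)·Ẇ = 182.8 kW.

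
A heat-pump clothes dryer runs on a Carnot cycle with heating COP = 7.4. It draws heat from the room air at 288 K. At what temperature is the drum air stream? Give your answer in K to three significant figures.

333 K

COP_HP = T_H/(T_H − T_C) rearranges to T_H = COP·T_C/(COP − 1).
With T_C = 288.00 K, T_H = 7.4 × 288.00/6.400 = 333.00 K.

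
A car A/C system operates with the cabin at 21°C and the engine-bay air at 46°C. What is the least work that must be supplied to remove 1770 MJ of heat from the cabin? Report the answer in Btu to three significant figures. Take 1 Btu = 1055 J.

In absolute terms T_C = 294.15 K and T_H = 319.15 K, so ΔT = 25.00 K.
The reversible limit is COP_R = T_C/ΔT = 11.77, so W_min = Q_C/COP = Q_C·ΔT/T_C.
W_min = 1770 × 25.00/294.15 = 150.4 MJ = 142600 Btu.

143000 Btu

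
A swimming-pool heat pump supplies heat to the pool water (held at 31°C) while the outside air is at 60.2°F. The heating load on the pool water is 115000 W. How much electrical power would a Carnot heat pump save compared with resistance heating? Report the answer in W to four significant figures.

109200 W

In absolute terms T_C = 288.82 K and T_H = 304.15 K, so ΔT = 15.33 K.
COP_Carnot = T_H/ΔT = 304.15/15.33 = 19.84.
Resistance heating needs Ẇ_res = Q̇_H = 115000 W; the reversible heat pump needs only Ẇ_hp = Q̇_H/COP = 5798 W.
Saving = 115000 − 5798 = 109200 W.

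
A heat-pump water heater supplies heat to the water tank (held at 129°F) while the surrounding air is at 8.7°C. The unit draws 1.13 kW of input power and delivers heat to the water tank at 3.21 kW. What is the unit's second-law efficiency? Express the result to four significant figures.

0.3925

COP_actual = Q̇_H/Ẇ = 3.210/1.130 = 2.841.
In absolute terms T_C = 281.85 K and T_H = 327.04 K, so ΔT = 45.19 K.
COP_Carnot = T_H/ΔT = 327.04/45.19 = 7.237.
η_II = COP_actual/COP_Carnot = 2.841/7.237 = 0.3925.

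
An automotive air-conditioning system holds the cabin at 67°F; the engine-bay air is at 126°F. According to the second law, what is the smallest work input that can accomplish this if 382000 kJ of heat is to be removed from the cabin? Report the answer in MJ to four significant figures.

42.79 MJ

In absolute terms T_C = 292.59 K and T_H = 325.37 K, so ΔT = 32.78 K.
The reversible limit is COP_R = T_C/ΔT = 8.927, so W_min = Q_C/COP = Q_C·ΔT/T_C.
W_min = 382000 × 32.78/292.59 = 42790 kJ = 42.79 MJ.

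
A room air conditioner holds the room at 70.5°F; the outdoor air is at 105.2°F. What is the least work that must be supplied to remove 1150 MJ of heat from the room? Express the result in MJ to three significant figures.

In absolute terms T_C = 294.54 K and T_H = 313.82 K, so ΔT = 19.28 K.
The reversible limit is COP_R = T_C/ΔT = 15.28, so W_min = Q_C/COP = Q_C·ΔT/T_C.
W_min = 1150 × 19.28/294.54 = 75.27 MJ.

75.3 MJ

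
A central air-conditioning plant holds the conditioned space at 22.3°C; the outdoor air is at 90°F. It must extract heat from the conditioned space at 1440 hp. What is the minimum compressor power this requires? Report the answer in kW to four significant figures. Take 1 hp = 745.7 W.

36.06 kW

In absolute terms T_C = 295.45 K and T_H = 305.37 K, so ΔT = 9.922 K.
COP_Carnot = T_C/ΔT = 295.45/9.922 = 29.78.
Ẇ_min = Q̇/COP_Carnot = 1440/29.78 = 48.36 hp = 36.06 kW.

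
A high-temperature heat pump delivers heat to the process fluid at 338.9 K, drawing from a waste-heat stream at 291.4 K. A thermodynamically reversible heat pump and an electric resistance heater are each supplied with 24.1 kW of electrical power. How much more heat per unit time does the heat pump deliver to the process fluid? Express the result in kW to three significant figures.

The reservoir spacing is ΔT = 338.9 − 291.4 = 47.50 K.
COP_Carnot = T_H/ΔT = 338.90/47.50 = 7.135.
The heat pump delivers Q̇_H = COP × Ẇ = 171.9 kW; the resistance heater delivers Ẇ = 24.10 kW.
Extra = (COP − 1)·Ẇ = 147.8 kW.

148 kW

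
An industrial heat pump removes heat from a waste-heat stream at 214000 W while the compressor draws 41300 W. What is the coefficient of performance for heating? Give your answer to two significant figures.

6.2

The first law gives Q̇_H = Q̇_C + Ẇ, so the three rates are Q̇_C = 214000, Q̇_H = 255300, Ẇ = 41300 W.
COP_HP = Q̇_H/Ẇ = 255300/41300 = 6.182.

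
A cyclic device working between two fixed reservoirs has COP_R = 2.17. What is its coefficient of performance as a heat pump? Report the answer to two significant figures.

3.2

The first law on one cycle gives Q_H = Q_C + W, so Q_H/W = Q_C/W + 1.
COP_HP = COP_R + 1 = 2.17 + 1 = 3.17.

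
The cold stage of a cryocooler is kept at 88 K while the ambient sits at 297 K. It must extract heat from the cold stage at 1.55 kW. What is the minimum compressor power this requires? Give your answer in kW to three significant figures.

3.68 kW

The reservoir spacing is ΔT = 297 − 88 = 209.0 K.
COP_Carnot = T_C/ΔT = 88.00/209.0 = 0.4211.
Ẇ_min = Q̇/COP_Carnot = 1.550/0.4211 = 3.681 kW.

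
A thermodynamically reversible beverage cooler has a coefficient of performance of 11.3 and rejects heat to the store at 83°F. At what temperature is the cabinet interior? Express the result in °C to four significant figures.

For a Carnot refrigerator COP_R = T_C/(T_H − T_C), so T_C = COP·T_H/(1 + COP).
With T_H = 301.48 K, T_C = 11.3 × 301.48/12.30 = 276.97 K.
Converting, 276.97 K = 3.82°C.

3.822 °C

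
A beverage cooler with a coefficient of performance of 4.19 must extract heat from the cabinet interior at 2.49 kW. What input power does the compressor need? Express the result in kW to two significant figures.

0.59 kW

Ẇ = Q̇_C/COP = 2.490/4.19 = 0.5943 kW.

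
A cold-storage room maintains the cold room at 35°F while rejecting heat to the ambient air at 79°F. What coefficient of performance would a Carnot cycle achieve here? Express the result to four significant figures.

11.24

In absolute terms T_C = 274.82 K and T_H = 299.26 K, so ΔT = 24.44 K.
For a reversible cycle, COP_Carnot = T_C/ΔT = 274.82/24.44 = 11.24.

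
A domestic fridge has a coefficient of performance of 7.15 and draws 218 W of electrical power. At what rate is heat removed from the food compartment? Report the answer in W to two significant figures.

1600 W

Q̇_C = COP × Ẇ = 7.15 × 218.0 = 1559 W.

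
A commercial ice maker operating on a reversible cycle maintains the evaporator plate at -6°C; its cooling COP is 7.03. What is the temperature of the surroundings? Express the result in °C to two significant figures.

32 °C

COP_R = T_C/(T_H − T_C) gives T_H − T_C = T_C/COP.
With T_C = 267.15 K, T_H = 267.15 × (1 + 1/7.03) = 305.15 K.
Converting, 305.15 K = 32.00°C.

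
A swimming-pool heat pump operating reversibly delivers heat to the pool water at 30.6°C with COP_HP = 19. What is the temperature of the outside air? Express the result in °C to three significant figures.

14.6 °C

COP_HP = T_H/(T_H − T_C) gives T_H − T_C = T_H/COP.
With T_H = 303.75 K, T_C = 303.75 × (1 − 1/19) = 287.76 K.
Converting, 287.76 K = 14.61°C.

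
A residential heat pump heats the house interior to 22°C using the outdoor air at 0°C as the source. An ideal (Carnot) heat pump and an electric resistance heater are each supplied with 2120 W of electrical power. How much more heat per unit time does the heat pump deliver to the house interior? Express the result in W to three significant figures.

In absolute terms T_C = 273.15 K and T_H = 295.15 K, so ΔT = 22.00 K.
COP_Carnot = T_H/ΔT = 295.15/22.00 = 13.42.
The heat pump delivers Q̇_H = COP × Ẇ = 28440 W; the resistance heater delivers Ẇ = 2120 W.
Extra = (COP − 1)·Ẇ = 26320 W.

26300 W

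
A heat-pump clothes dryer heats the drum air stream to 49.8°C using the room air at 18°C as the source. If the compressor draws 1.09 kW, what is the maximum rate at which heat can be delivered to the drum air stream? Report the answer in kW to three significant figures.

In absolute terms T_C = 291.15 K and T_H = 322.95 K, so ΔT = 31.80 K.
COP_Carnot = T_H/ΔT = 322.95/31.80 = 10.16.
Q̇_max = COP_Carnot × Ẇ = 10.16 × 1.090 kW = 11.07 kW.

11.1 kW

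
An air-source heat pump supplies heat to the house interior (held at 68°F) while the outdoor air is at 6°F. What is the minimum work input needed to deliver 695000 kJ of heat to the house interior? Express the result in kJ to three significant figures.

81700 kJ

In absolute terms T_C = 258.71 K and T_H = 293.15 K, so ΔT = 34.44 K.
The reversible limit is COP_HP = T_H/ΔT = 8.511, so W_min = Q_H/COP = Q_H·ΔT/T_H.
W_min = 695000 × 34.44/293.15 = 81660 kJ.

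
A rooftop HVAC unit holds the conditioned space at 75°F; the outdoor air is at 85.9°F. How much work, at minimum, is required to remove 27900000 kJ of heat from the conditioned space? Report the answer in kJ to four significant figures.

568800 kJ

In absolute terms T_C = 297.04 K and T_H = 303.09 K, so ΔT = 6.056 K.
The reversible limit is COP_R = T_C/ΔT = 49.05, so W_min = Q_C/COP = Q_C·ΔT/T_C.
W_min = 27900000 × 6.056/297.04 = 568800 kJ.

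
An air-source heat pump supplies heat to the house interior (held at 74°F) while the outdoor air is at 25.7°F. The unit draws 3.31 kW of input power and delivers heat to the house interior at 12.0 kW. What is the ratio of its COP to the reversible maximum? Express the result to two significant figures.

COP_actual = Q̇_H/Ẇ = 12.00/3.310 = 3.625.
In absolute terms T_C = 269.65 K and T_H = 296.48 K, so ΔT = 26.83 K.
COP_Carnot = T_H/ΔT = 296.48/26.83 = 11.05.
η_II = COP_actual/COP_Carnot = 3.625/11.05 = 0.3281.

0.33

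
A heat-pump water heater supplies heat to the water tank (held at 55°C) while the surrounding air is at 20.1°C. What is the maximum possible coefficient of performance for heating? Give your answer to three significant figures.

9.40

In absolute terms T_C = 293.25 K and T_H = 328.15 K, so ΔT = 34.90 K.
For a reversible cycle, COP_Carnot = T_H/ΔT = 328.15/34.90 = 9.403.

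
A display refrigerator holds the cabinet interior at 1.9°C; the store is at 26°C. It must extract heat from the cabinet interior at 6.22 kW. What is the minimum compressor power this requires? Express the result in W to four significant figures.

545.0 W

In absolute terms T_C = 275.05 K and T_H = 299.15 K, so ΔT = 24.10 K.
COP_Carnot = T_C/ΔT = 275.05/24.10 = 11.41.
Ẇ_min = Q̇/COP_Carnot = 6.220/11.41 = 0.5450 kW = 545.0 W.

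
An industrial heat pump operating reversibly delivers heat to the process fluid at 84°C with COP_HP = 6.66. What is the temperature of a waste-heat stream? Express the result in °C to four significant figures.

30.37 °C

COP_HP = T_H/(T_H − T_C) gives T_H − T_C = T_H/COP.
With T_H = 357.15 K, T_C = 357.15 × (1 − 1/6.66) = 303.52 K.
Converting, 303.52 K = 30.37°C.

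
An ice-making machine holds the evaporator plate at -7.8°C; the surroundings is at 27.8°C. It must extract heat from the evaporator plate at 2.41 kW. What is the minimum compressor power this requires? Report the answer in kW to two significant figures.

0.32 kW

In absolute terms T_C = 265.35 K and T_H = 300.95 K, so ΔT = 35.60 K.
COP_Carnot = T_C/ΔT = 265.35/35.60 = 7.454.
Ẇ_min = Q̇/COP_Carnot = 2.410/7.454 = 0.3233 kW.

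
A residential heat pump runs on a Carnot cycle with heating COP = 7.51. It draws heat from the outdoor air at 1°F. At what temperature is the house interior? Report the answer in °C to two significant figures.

22 °C

COP_HP = T_H/(T_H − T_C) rearranges to T_H = COP·T_C/(COP − 1).
With T_C = 255.93 K, T_H = 7.51 × 255.93/6.510 = 295.24 K.
Converting, 295.24 K = 22.09°C.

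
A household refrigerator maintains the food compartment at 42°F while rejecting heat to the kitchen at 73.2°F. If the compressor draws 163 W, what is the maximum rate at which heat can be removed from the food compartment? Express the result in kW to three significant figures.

2.62 kW

In absolute terms T_C = 278.71 K and T_H = 296.04 K, so ΔT = 17.33 K.
COP_Carnot = T_C/ΔT = 278.71/17.33 = 16.08.
Q̇_max = COP_Carnot × Ẇ = 16.08 × 163.0 W = 2621 W = 2.621 kW.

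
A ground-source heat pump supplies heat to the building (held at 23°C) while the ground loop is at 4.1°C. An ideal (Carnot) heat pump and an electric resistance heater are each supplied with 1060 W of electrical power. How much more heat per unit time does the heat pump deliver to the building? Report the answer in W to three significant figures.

In absolute terms T_C = 277.25 K and T_H = 296.15 K, so ΔT = 18.90 K.
COP_Carnot = T_H/ΔT = 296.15/18.90 = 15.67.
The heat pump delivers Q̇_H = COP × Ẇ = 16610 W; the resistance heater delivers Ẇ = 1060 W.
Extra = (COP − 1)·Ẇ = 15550 W.

15500 W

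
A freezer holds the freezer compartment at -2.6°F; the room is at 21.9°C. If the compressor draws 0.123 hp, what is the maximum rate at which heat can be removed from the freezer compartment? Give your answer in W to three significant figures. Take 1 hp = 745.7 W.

In absolute terms T_C = 253.93 K and T_H = 295.05 K, so ΔT = 41.12 K.
COP_Carnot = T_C/ΔT = 253.93/41.12 = 6.175.
Q̇_max = COP_Carnot × Ẇ = 6.175 × 0.1230 hp = 0.7595 hp = 566.4 W.

566 W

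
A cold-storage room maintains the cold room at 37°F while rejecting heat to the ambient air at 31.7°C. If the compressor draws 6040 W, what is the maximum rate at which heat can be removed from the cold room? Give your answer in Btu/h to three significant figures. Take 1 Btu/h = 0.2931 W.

In absolute terms T_C = 275.93 K and T_H = 304.85 K, so ΔT = 28.92 K.
COP_Carnot = T_C/ΔT = 275.93/28.92 = 9.540.
Q̇_max = COP_Carnot × Ẇ = 9.540 × 6040 W = 57620 W = 196600 Btu/h.

197000 Btu/h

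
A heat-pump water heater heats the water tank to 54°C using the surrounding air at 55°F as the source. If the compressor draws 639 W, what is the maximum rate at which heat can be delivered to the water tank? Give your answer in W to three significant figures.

5070 W

In absolute terms T_C = 285.93 K and T_H = 327.15 K, so ΔT = 41.22 K.
COP_Carnot = T_H/ΔT = 327.15/41.22 = 7.936.
Q̇_max = COP_Carnot × Ẇ = 7.936 × 639.0 W = 5071 W.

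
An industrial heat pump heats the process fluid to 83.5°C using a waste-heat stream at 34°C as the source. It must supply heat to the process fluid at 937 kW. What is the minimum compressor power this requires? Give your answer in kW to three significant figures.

130 kW

In absolute terms T_C = 307.15 K and T_H = 356.65 K, so ΔT = 49.50 K.
COP_Carnot = T_H/ΔT = 356.65/49.50 = 7.205.
Ẇ_min = Q̇/COP_Carnot = 937.0/7.205 = 130.0 kW.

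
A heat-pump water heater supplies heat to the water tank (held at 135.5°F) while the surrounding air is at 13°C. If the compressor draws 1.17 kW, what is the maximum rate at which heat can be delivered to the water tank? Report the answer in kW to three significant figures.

In absolute terms T_C = 286.15 K and T_H = 330.65 K, so ΔT = 44.50 K.
COP_Carnot = T_H/ΔT = 330.65/44.50 = 7.430.
Q̇_max = COP_Carnot × Ẇ = 7.430 × 1.170 kW = 8.693 kW.

8.69 kW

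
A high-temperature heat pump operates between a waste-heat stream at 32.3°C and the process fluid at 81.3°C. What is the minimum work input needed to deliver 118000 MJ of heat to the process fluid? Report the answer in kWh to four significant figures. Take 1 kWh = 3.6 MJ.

In absolute terms T_C = 305.45 K and T_H = 354.45 K, so ΔT = 49.00 K.
The reversible limit is COP_HP = T_H/ΔT = 7.234, so W_min = Q_H/COP = Q_H·ΔT/T_H.
W_min = 118000 × 49.00/354.45 = 16310 MJ = 4531 kWh.

4531 kWh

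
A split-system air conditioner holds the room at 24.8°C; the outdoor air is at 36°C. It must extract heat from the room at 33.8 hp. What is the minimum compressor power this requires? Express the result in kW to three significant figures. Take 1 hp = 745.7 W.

In absolute terms T_C = 297.95 K and T_H = 309.15 K, so ΔT = 11.20 K.
COP_Carnot = T_C/ΔT = 297.95/11.20 = 26.60.
Ẇ_min = Q̇/COP_Carnot = 33.80/26.60 = 1.271 hp = 0.9474 kW.

0.947 kW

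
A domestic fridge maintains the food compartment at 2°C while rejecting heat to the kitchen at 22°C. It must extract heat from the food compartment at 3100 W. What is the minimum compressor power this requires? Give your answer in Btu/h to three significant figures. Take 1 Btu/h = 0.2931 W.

In absolute terms T_C = 275.15 K and T_H = 295.15 K, so ΔT = 20.00 K.
COP_Carnot = T_C/ΔT = 275.15/20.00 = 13.76.
Ẇ_min = Q̇/COP_Carnot = 3100/13.76 = 225.3 W = 768.8 Btu/h.

769 Btu/h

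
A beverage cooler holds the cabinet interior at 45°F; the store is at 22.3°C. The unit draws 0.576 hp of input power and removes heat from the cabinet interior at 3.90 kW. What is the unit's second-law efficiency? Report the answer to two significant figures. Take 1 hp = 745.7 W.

0.49

Converting, Q̇_C = 3.900 kW = 5.230 hp, so COP_actual = Q̇_C/Ẇ = 5.230/0.5760 = 9.080.
In absolute terms T_C = 280.37 K and T_H = 295.45 K, so ΔT = 15.08 K.
COP_Carnot = T_C/ΔT = 280.37/15.08 = 18.60.
η_II = COP_actual/COP_Carnot = 9.080/18.60 = 0.4883.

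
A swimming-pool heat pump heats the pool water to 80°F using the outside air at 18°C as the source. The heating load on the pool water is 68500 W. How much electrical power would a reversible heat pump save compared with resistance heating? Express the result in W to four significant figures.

In absolute terms T_C = 291.15 K and T_H = 299.82 K, so ΔT = 8.667 K.
COP_Carnot = T_H/ΔT = 299.82/8.667 = 34.59.
Resistance heating needs Ẇ_res = Q̇_H = 68500 W; the reversible heat pump needs only Ẇ_hp = Q̇_H/COP = 1980 W.
Saving = 68500 − 1980 = 66520 W.

66520 W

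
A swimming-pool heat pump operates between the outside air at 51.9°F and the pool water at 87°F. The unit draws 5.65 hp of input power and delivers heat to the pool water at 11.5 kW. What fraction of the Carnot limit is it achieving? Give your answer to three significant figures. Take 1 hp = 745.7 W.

0.175

Converting, Q̇_H = 11.50 kW = 15.42 hp, so COP_actual = Q̇_H/Ẇ = 15.42/5.650 = 2.730.
In absolute terms T_C = 284.21 K and T_H = 303.71 K, so ΔT = 19.50 K.
COP_Carnot = T_H/ΔT = 303.71/19.50 = 15.57.
η_II = COP_actual/COP_Carnot = 2.730/15.57 = 0.1753.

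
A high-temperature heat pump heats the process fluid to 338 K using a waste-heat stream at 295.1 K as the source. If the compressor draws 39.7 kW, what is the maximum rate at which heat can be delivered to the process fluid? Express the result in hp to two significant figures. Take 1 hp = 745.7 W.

The reservoir spacing is ΔT = 338 − 295.1 = 42.90 K.
COP_Carnot = T_H/ΔT = 338.00/42.90 = 7.879.
Q̇_max = COP_Carnot × Ẇ = 7.879 × 39.70 kW = 312.8 kW = 419.5 hp.

420 hp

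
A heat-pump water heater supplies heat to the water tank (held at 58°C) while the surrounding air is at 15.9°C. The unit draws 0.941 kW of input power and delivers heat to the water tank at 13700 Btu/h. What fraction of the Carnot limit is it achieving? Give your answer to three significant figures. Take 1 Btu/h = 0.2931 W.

Converting, Q̇_H = 13700 Btu/h = 4.015 kW, so COP_actual = Q̇_H/Ẇ = 4.015/0.9410 = 4.267.
In absolute terms T_C = 289.05 K and T_H = 331.15 K, so ΔT = 42.10 K.
COP_Carnot = T_H/ΔT = 331.15/42.10 = 7.866.
η_II = COP_actual/COP_Carnot = 4.267/7.866 = 0.5425.

0.543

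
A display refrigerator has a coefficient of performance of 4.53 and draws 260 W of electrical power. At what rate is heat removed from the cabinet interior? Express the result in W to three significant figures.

Q̇_C = COP × Ẇ = 4.53 × 260.0 = 1178 W.

1180 W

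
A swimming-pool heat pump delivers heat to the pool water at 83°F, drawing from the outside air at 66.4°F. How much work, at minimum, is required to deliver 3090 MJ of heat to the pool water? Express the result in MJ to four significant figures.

94.52 MJ

In absolute terms T_C = 292.26 K and T_H = 301.48 K, so ΔT = 9.222 K.
The reversible limit is COP_HP = T_H/ΔT = 32.69, so W_min = Q_H/COP = Q_H·ΔT/T_H.
W_min = 3090 × 9.222/301.48 = 94.52 MJ.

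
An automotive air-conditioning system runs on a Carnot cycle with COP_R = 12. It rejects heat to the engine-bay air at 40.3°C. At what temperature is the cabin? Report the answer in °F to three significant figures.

61.1 °F

For a Carnot refrigerator COP_R = T_C/(T_H − T_C), so T_C = COP·T_H/(1 + COP).
With T_H = 313.45 K, T_C = 12 × 313.45/13.00 = 289.34 K.
Converting, 289.34 K = 61.14°F.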